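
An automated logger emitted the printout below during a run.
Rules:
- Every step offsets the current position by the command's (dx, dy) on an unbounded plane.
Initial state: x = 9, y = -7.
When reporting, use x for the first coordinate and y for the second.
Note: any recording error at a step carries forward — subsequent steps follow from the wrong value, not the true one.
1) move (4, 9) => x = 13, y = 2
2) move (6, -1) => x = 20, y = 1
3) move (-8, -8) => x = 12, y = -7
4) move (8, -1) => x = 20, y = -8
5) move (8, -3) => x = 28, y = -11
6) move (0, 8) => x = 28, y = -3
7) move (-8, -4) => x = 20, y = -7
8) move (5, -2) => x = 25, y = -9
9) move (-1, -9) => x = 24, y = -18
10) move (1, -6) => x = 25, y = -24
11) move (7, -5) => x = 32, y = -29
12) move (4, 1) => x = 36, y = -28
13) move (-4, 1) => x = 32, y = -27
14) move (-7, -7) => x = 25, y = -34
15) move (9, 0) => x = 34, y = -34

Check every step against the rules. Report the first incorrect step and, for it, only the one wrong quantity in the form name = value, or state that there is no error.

step 2, x = 19

step 1: x = 9 + (4) = 13, y = -7 + (9) = 2 -> confirmed correct
step 2: x = 13 + (6) = 19, y = 2 + (-1) = 1 -> first mismatch against the printout
First deviation found at step 2; the corrected entry is x = 19.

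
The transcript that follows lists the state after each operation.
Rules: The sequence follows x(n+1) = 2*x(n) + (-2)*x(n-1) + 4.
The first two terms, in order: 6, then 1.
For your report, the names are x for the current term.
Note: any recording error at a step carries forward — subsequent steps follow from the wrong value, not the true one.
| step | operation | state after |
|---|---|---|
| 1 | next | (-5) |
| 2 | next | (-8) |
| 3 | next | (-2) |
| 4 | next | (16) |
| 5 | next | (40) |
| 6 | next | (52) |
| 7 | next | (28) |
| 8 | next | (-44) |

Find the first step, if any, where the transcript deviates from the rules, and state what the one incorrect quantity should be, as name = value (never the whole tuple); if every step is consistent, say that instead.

step 1: x = 2*(1) + (-2)*(6) + (4) = -6 -> this is not what the transcript shows
The earliest wrong entry is at step 1: it should read x = -6.

step 1, x = -6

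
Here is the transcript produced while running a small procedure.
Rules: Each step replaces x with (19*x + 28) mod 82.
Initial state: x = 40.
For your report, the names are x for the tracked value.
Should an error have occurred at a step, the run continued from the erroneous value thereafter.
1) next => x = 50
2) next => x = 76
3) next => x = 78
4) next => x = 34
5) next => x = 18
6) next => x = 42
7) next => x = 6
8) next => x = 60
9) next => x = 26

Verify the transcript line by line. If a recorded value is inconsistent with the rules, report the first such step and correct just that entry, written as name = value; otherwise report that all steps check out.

1. x = (19*40 + 28) mod 82 = 50 (agrees with the transcript)
2. x = (19*50 + 28) mod 82 = 76 (consistent with the transcript)
3. x = (19*76 + 28) mod 82 = 78 (agrees with the transcript)
4. x = (19*78 + 28) mod 82 = 34 (in agreement)
5. x = (19*34 + 28) mod 82 = 18 (verified)
6. x = (19*18 + 28) mod 82 = 42 (consistent with the transcript)
7. x = (19*42 + 28) mod 82 = 6 (matches)
8. x = (19*6 + 28) mod 82 = 60 (checks out)
9. x = (19*60 + 28) mod 82 = 20 (the recorded entry deviates here)
Step 9 is the first one off; corrected, x = 20.

step 9, x = 20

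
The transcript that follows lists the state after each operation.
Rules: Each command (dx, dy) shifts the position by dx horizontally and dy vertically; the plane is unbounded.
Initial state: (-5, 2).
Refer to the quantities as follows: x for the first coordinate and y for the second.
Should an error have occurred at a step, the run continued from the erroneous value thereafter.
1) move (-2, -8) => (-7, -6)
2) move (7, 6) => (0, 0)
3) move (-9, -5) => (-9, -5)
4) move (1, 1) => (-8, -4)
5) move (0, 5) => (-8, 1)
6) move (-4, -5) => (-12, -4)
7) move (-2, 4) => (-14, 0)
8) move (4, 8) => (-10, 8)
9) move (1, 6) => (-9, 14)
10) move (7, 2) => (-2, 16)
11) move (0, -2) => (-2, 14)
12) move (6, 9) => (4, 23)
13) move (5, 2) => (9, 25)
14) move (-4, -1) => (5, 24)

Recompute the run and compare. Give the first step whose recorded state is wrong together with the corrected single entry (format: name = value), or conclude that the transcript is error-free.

Step 1: x = -5 + (-2) = -7, y = 2 + (-8) = -6 — in agreement.
Step 2: x = -7 + (7) = 0, y = -6 + (6) = 0 — no discrepancy.
Step 3: x = 0 + (-9) = -9, y = 0 + (-5) = -5 — in agreement.
Step 4: x = -9 + (1) = -8, y = -5 + (1) = -4 — verified.
Step 5: x = -8 + (0) = -8, y = -4 + (5) = 1 — same as recorded.
Step 6: x = -8 + (-4) = -12, y = 1 + (-5) = -4 — consistent with the transcript.
Step 7: x = -12 + (-2) = -14, y = -4 + (4) = 0 — in agreement.
Step 8: x = -14 + (4) = -10, y = 0 + (8) = 8 — confirmed correct.
Step 9: x = -10 + (1) = -9, y = 8 + (6) = 14 — checks out.
Step 10: x = -9 + (7) = -2, y = 14 + (2) = 16 — in agreement.
Step 11: x = -2 + (0) = -2, y = 16 + (-2) = 14 — no discrepancy.
Step 12: x = -2 + (6) = 4, y = 14 + (9) = 23 — consistent with the transcript.
Step 13: x = 4 + (5) = 9, y = 23 + (2) = 25 — matches.
Step 14: x = 9 + (-4) = 5, y = 25 + (-1) = 24 — no discrepancy.
Each recorded entry agrees with the recomputation.

no error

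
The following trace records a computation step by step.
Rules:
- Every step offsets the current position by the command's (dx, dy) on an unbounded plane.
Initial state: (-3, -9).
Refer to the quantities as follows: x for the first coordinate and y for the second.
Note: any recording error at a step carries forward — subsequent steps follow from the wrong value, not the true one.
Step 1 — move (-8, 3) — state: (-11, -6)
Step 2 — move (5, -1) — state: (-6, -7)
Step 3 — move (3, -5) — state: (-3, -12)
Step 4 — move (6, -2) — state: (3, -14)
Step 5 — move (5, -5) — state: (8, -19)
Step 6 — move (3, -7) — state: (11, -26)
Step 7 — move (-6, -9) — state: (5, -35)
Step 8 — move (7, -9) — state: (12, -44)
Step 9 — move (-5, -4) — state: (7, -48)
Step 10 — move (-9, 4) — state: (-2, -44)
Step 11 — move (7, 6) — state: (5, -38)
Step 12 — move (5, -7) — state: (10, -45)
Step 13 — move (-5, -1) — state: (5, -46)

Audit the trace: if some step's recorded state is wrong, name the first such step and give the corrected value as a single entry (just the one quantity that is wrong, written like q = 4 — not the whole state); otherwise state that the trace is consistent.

no error

1. x = -3 + (-8) = -11, y = -9 + (3) = -6 (confirmed correct)
2. x = -11 + (5) = -6, y = -6 + (-1) = -7 (verified)
3. x = -6 + (3) = -3, y = -7 + (-5) = -12 (in agreement)
4. x = -3 + (6) = 3, y = -12 + (-2) = -14 (in agreement)
5. x = 3 + (5) = 8, y = -14 + (-5) = -19 (verified)
6. x = 8 + (3) = 11, y = -19 + (-7) = -26 (in agreement)
7. x = 11 + (-6) = 5, y = -26 + (-9) = -35 (confirmed correct)
8. x = 5 + (7) = 12, y = -35 + (-9) = -44 (checks out)
9. x = 12 + (-5) = 7, y = -44 + (-4) = -48 (checks out)
10. x = 7 + (-9) = -2, y = -48 + (4) = -44 (confirmed correct)
11. x = -2 + (7) = 5, y = -44 + (6) = -38 (agrees with the trace)
12. x = 5 + (5) = 10, y = -38 + (-7) = -45 (matches)
13. x = 10 + (-5) = 5, y = -45 + (-1) = -46 (checks out)
Nothing is out of place; the run is error-free.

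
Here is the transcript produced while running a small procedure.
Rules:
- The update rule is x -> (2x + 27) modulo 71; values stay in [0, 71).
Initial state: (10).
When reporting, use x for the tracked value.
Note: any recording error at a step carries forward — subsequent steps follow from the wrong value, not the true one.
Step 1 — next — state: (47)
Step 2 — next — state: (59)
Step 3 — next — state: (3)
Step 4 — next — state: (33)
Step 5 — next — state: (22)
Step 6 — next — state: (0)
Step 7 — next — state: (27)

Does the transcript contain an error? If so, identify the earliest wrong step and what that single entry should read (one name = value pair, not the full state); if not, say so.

step 2, x = 50

1. x = (2*10 + 27) mod 71 = 47 (checks out)
2. x = (2*47 + 27) mod 71 = 50 (the transcript disagrees here)
So the first discrepancy is step 2, where the right value is x = 50.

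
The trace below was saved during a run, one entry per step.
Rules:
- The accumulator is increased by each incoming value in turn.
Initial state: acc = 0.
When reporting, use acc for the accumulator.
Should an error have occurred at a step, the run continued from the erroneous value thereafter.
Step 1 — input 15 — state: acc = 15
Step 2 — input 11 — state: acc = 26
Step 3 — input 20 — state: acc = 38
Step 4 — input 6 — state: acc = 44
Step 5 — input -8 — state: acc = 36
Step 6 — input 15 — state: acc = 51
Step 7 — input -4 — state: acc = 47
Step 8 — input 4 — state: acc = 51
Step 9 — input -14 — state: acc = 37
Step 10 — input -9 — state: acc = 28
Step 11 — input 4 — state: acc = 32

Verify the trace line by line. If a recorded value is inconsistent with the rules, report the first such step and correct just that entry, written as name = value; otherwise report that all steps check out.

step 3, acc = 46

1. acc = 0 + 15 = 15 (same as recorded)
2. acc = 15 + 11 = 26 (exactly as logged)
3. acc = 26 + 20 = 46 (the recorded entry deviates here)
The earliest wrong entry is at step 3: it should read acc = 46.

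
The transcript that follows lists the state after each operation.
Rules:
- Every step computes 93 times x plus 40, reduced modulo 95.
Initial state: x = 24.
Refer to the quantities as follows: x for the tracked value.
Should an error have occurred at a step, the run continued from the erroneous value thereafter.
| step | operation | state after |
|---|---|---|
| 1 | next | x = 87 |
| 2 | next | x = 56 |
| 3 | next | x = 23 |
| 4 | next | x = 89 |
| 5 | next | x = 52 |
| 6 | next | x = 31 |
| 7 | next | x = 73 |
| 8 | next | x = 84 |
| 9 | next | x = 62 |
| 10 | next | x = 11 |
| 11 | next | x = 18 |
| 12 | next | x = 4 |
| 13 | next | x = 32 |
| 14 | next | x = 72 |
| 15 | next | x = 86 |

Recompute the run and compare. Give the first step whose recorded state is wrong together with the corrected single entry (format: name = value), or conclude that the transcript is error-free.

step 14, x = 71

Recomputing the run from the initial state:
step 1: x = 87
step 2: x = 56
step 3: x = 23
step 4: x = 89
step 5: x = 52
step 6: x = 31
step 7: x = 73
step 8: x = 84
step 9: x = 62
step 10: x = 11
step 11: x = 18
step 12: x = 4
step 13: x = 32
step 14: x = 71
step 15: x = 88
The first disagreement with the transcript is at step 14, where the value should be x = 71.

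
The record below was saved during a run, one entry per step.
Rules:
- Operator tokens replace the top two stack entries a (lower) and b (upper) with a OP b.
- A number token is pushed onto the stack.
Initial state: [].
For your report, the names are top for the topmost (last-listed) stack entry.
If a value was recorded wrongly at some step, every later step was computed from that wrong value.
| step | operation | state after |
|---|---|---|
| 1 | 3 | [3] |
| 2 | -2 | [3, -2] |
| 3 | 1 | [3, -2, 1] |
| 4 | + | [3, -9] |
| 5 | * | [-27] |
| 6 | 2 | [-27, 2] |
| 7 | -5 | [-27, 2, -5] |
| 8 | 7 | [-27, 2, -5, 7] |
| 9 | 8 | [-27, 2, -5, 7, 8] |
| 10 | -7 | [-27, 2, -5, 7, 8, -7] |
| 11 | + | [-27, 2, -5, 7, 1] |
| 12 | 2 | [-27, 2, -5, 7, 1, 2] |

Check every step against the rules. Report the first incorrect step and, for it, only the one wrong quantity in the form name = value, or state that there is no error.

step 4, top = -1

Step 1: push 3: top = 3 — confirmed correct.
Step 2: push -2: top = -2 — same as recorded.
Step 3: push 1: top = 1 — in agreement.
Step 4: -2 + 1 = -1 — the entry is off here.
That makes step 4 the first incorrect line — top = -1 is what it should show.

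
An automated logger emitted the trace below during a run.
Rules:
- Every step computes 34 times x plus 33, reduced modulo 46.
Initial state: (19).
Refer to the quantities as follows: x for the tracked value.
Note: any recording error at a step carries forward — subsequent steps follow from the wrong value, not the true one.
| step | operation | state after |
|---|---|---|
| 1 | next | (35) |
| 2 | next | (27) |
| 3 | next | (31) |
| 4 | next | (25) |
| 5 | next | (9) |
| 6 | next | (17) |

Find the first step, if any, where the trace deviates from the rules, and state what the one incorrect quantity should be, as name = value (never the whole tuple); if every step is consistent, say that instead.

step 4, x = 29

Recomputing the run from the initial state:
step 1: x = 35
step 2: x = 27
step 3: x = 31
step 4: x = 29
step 5: x = 7
step 6: x = 41
The first disagreement with the trace is at step 4, where the value should be x = 29.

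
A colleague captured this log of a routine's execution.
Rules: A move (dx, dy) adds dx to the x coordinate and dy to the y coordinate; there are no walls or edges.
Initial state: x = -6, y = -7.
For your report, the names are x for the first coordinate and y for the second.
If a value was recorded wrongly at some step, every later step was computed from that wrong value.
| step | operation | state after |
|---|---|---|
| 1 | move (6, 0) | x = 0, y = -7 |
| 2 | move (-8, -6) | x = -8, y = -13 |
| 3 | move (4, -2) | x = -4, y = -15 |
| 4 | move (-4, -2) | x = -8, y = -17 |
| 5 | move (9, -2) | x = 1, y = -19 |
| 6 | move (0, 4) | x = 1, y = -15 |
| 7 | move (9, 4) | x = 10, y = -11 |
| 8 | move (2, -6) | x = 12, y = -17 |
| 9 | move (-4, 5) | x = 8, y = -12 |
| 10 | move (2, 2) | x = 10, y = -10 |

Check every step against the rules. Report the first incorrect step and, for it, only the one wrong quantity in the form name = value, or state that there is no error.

Recomputing the run from the initial state:
step 1: x = 0, y = -7
step 2: x = -8, y = -13
step 3: x = -4, y = -15
step 4: x = -8, y = -17
step 5: x = 1, y = -19
step 6: x = 1, y = -15
step 7: x = 10, y = -11
step 8: x = 12, y = -17
step 9: x = 8, y = -12
step 10: x = 10, y = -10
This matches the log at every step.

no error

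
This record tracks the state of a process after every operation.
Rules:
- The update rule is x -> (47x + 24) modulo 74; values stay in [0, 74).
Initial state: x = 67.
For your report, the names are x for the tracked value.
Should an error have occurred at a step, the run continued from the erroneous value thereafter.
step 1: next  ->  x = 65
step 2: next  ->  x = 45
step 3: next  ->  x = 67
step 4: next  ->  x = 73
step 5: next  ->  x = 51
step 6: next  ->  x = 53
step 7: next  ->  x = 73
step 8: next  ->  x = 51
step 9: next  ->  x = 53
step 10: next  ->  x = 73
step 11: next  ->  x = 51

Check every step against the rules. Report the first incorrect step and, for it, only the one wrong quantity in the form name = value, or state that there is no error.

step 4, x = 65

Step 1: x = (47*67 + 24) mod 74 = 65 — agrees with the record.
Step 2: x = (47*65 + 24) mod 74 = 45 — confirmed correct.
Step 3: x = (47*45 + 24) mod 74 = 67 — no discrepancy.
Step 4: x = (47*67 + 24) mod 74 = 65 — this is not what the record shows.
So the first discrepancy is step 4, where the right value is x = 65.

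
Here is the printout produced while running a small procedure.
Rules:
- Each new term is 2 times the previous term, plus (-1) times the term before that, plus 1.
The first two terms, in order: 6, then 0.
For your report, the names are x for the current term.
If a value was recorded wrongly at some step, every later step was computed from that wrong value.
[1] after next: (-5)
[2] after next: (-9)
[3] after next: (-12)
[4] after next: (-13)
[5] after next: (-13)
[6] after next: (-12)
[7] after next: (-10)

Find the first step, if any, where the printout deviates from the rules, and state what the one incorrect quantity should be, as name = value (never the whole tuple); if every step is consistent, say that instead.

step 4, x = -14

Recomputing the run from the initial state:
step 1: x = -5
step 2: x = -9
step 3: x = -12
step 4: x = -14
step 5: x = -15
step 6: x = -15
step 7: x = -14
The first disagreement with the printout is at step 4, where the value should be x = -14.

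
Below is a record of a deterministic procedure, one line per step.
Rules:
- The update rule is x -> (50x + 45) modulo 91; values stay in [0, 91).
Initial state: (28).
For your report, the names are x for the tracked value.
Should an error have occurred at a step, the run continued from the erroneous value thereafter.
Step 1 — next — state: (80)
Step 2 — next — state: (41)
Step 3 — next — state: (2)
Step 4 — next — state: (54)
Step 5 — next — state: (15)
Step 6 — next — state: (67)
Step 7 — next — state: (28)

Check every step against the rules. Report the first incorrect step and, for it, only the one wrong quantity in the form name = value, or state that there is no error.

no error

Recomputing the run from the initial state:
step 1: x = 80
step 2: x = 41
step 3: x = 2
step 4: x = 54
step 5: x = 15
step 6: x = 67
step 7: x = 28
This matches the record at every step.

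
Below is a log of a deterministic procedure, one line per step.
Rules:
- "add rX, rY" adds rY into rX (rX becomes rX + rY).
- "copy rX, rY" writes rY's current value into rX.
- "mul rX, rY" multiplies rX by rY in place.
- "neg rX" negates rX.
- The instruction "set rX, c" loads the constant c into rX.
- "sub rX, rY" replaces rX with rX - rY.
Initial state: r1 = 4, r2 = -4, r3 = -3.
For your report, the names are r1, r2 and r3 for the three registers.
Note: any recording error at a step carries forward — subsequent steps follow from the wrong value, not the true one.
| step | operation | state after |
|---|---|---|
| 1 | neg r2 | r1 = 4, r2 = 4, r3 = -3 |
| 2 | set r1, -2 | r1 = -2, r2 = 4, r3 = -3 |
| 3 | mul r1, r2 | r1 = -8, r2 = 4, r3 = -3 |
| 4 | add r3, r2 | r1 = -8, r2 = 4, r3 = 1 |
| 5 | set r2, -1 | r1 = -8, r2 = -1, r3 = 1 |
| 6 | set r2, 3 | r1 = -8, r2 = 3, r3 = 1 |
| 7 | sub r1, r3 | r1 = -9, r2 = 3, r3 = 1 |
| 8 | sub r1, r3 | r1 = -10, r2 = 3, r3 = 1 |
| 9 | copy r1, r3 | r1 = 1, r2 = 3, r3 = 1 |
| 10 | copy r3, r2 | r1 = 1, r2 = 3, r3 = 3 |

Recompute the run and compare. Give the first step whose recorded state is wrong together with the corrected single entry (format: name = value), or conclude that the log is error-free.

1. r2 = -(-4) = 4 (agrees with the log)
2. r1 = -2 (matches)
3. r1 = -2 * 4 = -8 (checks out)
4. r3 = -3 + 4 = 1 (consistent with the log)
5. r2 = -1 (in agreement)
6. r2 = 3 (checks out)
7. r1 = -8 - 1 = -9 (agrees with the log)
8. r1 = -9 - 1 = -10 (same as recorded)
9. r1 = 1 (checks out)
10. r3 = 3 (in agreement)
Each recorded entry agrees with the recomputation.

no error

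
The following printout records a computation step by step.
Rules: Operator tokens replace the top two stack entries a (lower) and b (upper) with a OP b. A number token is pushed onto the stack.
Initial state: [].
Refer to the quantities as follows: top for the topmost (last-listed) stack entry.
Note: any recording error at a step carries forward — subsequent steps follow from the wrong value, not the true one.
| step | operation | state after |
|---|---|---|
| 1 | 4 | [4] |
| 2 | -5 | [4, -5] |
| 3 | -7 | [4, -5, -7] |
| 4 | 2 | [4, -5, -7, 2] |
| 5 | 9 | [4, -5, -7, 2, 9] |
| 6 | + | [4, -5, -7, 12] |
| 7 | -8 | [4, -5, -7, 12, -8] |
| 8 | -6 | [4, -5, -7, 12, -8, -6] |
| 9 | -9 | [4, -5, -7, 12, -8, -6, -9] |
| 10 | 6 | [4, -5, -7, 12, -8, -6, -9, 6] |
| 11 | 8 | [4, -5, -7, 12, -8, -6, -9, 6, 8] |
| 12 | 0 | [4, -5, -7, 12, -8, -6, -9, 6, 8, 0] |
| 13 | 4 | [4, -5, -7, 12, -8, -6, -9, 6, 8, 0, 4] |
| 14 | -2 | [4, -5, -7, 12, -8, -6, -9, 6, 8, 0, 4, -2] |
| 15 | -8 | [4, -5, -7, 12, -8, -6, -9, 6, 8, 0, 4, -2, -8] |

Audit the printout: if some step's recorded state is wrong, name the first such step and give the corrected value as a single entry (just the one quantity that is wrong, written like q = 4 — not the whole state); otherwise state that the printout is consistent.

step 6, top = 11

Step 1: push 4: top = 4 — no discrepancy.
Step 2: push -5: top = -5 — same as recorded.
Step 3: push -7: top = -7 — consistent with the printout.
Step 4: push 2: top = 2 — agrees with the printout.
Step 5: push 9: top = 9 — in agreement.
Step 6: 2 + 9 = 11 — the entry is off here.
First incorrect step: 6; the correct value is top = 11.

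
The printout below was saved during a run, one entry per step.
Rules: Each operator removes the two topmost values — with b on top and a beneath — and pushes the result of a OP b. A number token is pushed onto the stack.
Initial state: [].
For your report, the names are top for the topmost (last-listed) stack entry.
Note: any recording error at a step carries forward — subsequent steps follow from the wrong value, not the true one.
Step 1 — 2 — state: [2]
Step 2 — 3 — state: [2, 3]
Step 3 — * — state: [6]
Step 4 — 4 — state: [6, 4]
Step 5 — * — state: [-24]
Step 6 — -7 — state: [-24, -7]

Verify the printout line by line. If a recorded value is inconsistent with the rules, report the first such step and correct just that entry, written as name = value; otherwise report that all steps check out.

Recomputing the run from the initial state:
step 1: [2]
step 2: [2, 3]
step 3: [6]
step 4: [6, 4]
step 5: [24]
step 6: [24, -7]
The first disagreement with the printout is at step 5, where the value should be top = 24.

step 5, top = 24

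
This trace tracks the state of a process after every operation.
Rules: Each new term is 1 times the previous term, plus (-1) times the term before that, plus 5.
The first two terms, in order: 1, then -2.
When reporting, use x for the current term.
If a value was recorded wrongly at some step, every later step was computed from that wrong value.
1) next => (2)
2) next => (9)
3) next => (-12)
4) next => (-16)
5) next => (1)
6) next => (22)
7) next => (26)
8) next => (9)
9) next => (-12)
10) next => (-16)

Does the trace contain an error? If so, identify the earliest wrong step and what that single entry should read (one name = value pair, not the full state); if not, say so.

step 3, x = 12

1. x = 1*(-2) + (-1)*(1) + (5) = 2 (consistent with the trace)
2. x = 1*(2) + (-1)*(-2) + (5) = 9 (same as recorded)
3. x = 1*(9) + (-1)*(2) + (5) = 12 (the entry is off here)
First incorrect step: 3; the correct value is x = 12.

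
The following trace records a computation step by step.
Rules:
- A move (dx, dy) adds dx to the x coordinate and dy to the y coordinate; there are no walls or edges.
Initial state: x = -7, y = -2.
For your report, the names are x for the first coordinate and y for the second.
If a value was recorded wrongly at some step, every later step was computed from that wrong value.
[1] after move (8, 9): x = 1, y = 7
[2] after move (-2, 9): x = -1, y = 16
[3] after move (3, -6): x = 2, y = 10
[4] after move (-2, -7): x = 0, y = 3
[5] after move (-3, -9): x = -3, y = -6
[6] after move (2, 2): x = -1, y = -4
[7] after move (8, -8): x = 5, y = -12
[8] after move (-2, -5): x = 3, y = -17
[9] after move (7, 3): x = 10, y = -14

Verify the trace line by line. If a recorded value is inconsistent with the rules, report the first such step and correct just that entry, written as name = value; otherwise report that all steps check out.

Recomputing the run from the initial state:
step 1: x = 1, y = 7
step 2: x = -1, y = 16
step 3: x = 2, y = 10
step 4: x = 0, y = 3
step 5: x = -3, y = -6
step 6: x = -1, y = -4
step 7: x = 7, y = -12
step 8: x = 5, y = -17
step 9: x = 12, y = -14
The first disagreement with the trace is at step 7, where the value should be x = 7.

step 7, x = 7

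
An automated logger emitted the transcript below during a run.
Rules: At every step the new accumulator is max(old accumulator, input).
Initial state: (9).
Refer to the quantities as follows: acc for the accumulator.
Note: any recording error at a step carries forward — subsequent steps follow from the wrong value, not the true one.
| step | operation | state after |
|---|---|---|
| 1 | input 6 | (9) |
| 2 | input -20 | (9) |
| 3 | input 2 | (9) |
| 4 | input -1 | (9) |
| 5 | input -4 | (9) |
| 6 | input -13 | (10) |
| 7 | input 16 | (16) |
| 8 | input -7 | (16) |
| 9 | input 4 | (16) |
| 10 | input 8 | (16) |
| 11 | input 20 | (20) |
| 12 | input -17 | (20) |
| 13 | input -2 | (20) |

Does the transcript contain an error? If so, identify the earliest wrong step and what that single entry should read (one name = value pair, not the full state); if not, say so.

Recomputing the run from the initial state:
step 1: acc = 9
step 2: acc = 9
step 3: acc = 9
step 4: acc = 9
step 5: acc = 9
step 6: acc = 9
step 7: acc = 16
step 8: acc = 16
step 9: acc = 16
step 10: acc = 16
step 11: acc = 20
step 12: acc = 20
step 13: acc = 20
The first disagreement with the transcript is at step 6, where the value should be acc = 9.

step 6, acc = 9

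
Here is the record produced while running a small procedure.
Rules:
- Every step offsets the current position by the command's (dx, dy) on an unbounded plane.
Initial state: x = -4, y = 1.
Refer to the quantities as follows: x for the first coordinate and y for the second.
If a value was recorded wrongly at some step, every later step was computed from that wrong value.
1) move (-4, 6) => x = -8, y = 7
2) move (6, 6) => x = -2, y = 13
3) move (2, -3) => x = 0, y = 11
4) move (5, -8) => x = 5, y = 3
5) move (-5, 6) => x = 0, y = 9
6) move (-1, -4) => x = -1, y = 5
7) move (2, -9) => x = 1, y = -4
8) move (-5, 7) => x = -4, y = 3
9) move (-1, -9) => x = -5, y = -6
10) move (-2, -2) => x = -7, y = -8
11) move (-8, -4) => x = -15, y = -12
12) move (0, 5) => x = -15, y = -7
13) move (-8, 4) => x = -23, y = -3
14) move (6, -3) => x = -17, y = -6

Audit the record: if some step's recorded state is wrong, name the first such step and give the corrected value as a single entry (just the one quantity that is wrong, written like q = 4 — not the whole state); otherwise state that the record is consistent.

Recomputing the run from the initial state:
step 1: x = -8, y = 7
step 2: x = -2, y = 13
step 3: x = 0, y = 10
step 4: x = 5, y = 2
step 5: x = 0, y = 8
step 6: x = -1, y = 4
step 7: x = 1, y = -5
step 8: x = -4, y = 2
step 9: x = -5, y = -7
step 10: x = -7, y = -9
step 11: x = -15, y = -13
step 12: x = -15, y = -8
step 13: x = -23, y = -4
step 14: x = -17, y = -7
The first disagreement with the record is at step 3, where the value should be y = 10.

step 3, y = 10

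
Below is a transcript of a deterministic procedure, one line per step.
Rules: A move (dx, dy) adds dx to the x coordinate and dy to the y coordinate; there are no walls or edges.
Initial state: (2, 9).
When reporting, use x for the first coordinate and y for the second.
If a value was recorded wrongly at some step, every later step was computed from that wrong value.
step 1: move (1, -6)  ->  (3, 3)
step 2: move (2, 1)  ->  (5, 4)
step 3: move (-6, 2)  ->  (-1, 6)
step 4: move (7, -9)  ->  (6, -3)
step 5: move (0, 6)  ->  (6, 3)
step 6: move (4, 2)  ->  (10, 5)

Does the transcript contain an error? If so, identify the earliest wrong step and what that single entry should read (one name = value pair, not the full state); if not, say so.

Step 1: x = 2 + (1) = 3, y = 9 + (-6) = 3 — confirmed correct.
Step 2: x = 3 + (2) = 5, y = 3 + (1) = 4 — consistent with the transcript.
Step 3: x = 5 + (-6) = -1, y = 4 + (2) = 6 — confirmed correct.
Step 4: x = -1 + (7) = 6, y = 6 + (-9) = -3 — exactly as logged.
Step 5: x = 6 + (0) = 6, y = -3 + (6) = 3 — matches.
Step 6: x = 6 + (4) = 10, y = 3 + (2) = 5 — same as recorded.
The whole run recomputes cleanly — no discrepancies.

no error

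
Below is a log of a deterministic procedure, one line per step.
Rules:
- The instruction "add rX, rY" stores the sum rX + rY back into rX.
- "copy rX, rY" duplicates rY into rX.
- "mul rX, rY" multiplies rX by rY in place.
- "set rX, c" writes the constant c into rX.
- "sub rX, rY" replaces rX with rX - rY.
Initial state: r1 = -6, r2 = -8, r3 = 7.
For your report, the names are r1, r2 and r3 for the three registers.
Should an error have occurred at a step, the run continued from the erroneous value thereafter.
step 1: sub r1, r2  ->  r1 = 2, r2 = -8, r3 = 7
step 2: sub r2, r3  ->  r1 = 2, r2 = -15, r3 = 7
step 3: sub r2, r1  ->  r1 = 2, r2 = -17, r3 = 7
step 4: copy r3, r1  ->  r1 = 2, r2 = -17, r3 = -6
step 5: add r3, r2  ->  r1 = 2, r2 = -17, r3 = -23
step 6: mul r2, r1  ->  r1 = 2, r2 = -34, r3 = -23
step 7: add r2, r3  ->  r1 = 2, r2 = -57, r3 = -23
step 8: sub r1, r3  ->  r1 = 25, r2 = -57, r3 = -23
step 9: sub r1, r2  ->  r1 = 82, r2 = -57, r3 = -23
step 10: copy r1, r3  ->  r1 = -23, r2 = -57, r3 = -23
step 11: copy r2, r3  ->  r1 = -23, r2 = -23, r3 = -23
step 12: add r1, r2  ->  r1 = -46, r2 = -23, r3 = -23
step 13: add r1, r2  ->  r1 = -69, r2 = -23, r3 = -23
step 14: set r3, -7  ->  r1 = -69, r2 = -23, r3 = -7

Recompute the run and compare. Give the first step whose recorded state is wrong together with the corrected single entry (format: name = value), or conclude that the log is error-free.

step 4, r3 = 2

Step 1: r1 = -6 - -8 = 2 — confirmed correct.
Step 2: r2 = -8 - 7 = -15 — same as recorded.
Step 3: r2 = -15 - 2 = -17 — exactly as logged.
Step 4: r3 = 2 — a discrepancy with the log.
The earliest wrong entry is at step 4: it should read r3 = 2.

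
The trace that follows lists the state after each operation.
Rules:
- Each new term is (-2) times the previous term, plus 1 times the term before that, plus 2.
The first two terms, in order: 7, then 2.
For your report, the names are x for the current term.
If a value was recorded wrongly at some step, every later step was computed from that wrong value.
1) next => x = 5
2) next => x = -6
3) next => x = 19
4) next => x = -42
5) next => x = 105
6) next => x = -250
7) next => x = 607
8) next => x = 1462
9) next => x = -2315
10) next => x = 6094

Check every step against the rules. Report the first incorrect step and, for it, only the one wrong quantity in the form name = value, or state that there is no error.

1. x = -2*(2) + (1)*(7) + (2) = 5 (exactly as logged)
2. x = -2*(5) + (1)*(2) + (2) = -6 (same as recorded)
3. x = -2*(-6) + (1)*(5) + (2) = 19 (confirmed correct)
4. x = -2*(19) + (1)*(-6) + (2) = -42 (checks out)
5. x = -2*(-42) + (1)*(19) + (2) = 105 (consistent with the trace)
6. x = -2*(105) + (1)*(-42) + (2) = -250 (consistent with the trace)
7. x = -2*(-250) + (1)*(105) + (2) = 607 (confirmed correct)
8. x = -2*(607) + (1)*(-250) + (2) = -1462 (the trace has a different value)
The audit stops at step 8: the recorded entry is wrong and should be x = -1462.

step 8, x = -1462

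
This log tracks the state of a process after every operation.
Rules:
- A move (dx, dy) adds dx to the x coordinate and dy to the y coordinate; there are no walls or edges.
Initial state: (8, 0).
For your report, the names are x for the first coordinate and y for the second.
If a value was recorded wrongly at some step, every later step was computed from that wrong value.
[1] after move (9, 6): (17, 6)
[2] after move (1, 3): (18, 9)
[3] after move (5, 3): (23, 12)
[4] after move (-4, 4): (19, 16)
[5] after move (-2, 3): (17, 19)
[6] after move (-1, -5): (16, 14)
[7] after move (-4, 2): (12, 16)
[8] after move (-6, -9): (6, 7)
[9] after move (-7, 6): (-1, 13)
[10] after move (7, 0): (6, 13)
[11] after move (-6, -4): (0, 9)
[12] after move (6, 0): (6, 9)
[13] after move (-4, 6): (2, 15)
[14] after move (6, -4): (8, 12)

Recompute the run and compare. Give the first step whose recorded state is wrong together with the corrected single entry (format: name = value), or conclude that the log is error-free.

step 14, y = 11

step 1: x = 8 + (9) = 17, y = 0 + (6) = 6 -> consistent with the log
step 2: x = 17 + (1) = 18, y = 6 + (3) = 9 -> verified
step 3: x = 18 + (5) = 23, y = 9 + (3) = 12 -> verified
step 4: x = 23 + (-4) = 19, y = 12 + (4) = 16 -> checks out
step 5: x = 19 + (-2) = 17, y = 16 + (3) = 19 -> exactly as logged
step 6: x = 17 + (-1) = 16, y = 19 + (-5) = 14 -> in agreement
step 7: x = 16 + (-4) = 12, y = 14 + (2) = 16 -> verified
step 8: x = 12 + (-6) = 6, y = 16 + (-9) = 7 -> no discrepancy
step 9: x = 6 + (-7) = -1, y = 7 + (6) = 13 -> no discrepancy
step 10: x = -1 + (7) = 6, y = 13 + (0) = 13 -> agrees with the log
step 11: x = 6 + (-6) = 0, y = 13 + (-4) = 9 -> no discrepancy
step 12: x = 0 + (6) = 6, y = 9 + (0) = 9 -> no discrepancy
step 13: x = 6 + (-4) = 2, y = 9 + (6) = 15 -> in agreement
step 14: x = 2 + (6) = 8, y = 15 + (-4) = 11 -> the log disagrees here
The earliest wrong entry is at step 14: it should read y = 11.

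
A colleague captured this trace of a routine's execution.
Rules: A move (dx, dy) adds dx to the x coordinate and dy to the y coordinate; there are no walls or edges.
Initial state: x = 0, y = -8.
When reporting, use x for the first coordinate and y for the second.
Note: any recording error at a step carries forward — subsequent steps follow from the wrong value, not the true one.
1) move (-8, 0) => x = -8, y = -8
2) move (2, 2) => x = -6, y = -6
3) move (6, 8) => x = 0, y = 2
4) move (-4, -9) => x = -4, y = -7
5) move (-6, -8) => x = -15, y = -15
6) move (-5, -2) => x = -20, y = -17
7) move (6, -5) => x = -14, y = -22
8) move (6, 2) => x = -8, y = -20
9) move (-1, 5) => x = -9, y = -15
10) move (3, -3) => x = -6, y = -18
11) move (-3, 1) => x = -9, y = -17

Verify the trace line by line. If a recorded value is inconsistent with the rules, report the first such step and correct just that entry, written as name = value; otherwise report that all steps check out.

1. x = 0 + (-8) = -8, y = -8 + (0) = -8 (consistent with the trace)
2. x = -8 + (2) = -6, y = -8 + (2) = -6 (confirmed correct)
3. x = -6 + (6) = 0, y = -6 + (8) = 2 (agrees with the trace)
4. x = 0 + (-4) = -4, y = 2 + (-9) = -7 (verified)
5. x = -4 + (-6) = -10, y = -7 + (-8) = -15 (this is not what the trace shows)
So the first discrepancy is step 5, where the right value is x = -10.

step 5, x = -10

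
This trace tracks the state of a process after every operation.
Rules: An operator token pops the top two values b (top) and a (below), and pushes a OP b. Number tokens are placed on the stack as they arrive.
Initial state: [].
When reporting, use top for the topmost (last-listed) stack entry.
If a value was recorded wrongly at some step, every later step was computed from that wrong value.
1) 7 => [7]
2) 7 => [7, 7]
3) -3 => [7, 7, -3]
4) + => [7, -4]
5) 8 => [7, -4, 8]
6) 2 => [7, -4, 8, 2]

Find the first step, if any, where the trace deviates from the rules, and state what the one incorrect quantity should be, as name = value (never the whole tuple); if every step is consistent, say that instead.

step 4, top = 4

Step 1: push 7: top = 7 — same as recorded.
Step 2: push 7: top = 7 — agrees with the trace.
Step 3: push -3: top = -3 — consistent with the trace.
Step 4: 7 + -3 = 4 — a discrepancy with the trace.
Step 4 is the first one off; corrected, top = 4.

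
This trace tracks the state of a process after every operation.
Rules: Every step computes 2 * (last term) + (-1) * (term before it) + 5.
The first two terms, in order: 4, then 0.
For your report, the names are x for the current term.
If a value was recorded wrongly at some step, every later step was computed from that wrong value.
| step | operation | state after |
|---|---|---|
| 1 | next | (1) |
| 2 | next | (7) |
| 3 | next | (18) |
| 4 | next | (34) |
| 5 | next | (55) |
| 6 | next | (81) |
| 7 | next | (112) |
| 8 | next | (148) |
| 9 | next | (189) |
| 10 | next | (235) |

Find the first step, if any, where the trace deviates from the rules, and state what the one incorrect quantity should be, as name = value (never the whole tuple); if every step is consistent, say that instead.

Recomputing the run from the initial state:
step 1: x = 1
step 2: x = 7
step 3: x = 18
step 4: x = 34
step 5: x = 55
step 6: x = 81
step 7: x = 112
step 8: x = 148
step 9: x = 189
step 10: x = 235
This matches the trace at every step.

no error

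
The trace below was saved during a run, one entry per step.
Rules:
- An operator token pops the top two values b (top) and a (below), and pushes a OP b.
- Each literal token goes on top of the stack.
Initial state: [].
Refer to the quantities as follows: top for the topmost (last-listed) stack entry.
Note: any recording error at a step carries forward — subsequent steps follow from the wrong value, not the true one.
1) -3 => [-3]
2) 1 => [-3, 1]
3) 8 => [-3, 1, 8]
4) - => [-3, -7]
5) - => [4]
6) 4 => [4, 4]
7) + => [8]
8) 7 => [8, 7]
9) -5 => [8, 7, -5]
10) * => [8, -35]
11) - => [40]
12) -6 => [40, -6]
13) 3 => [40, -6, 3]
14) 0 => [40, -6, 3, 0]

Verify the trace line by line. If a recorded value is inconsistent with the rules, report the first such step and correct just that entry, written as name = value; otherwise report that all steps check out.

step 11, top = 43

Step 1: push -3: top = -3 — in agreement.
Step 2: push 1: top = 1 — confirmed correct.
Step 3: push 8: top = 8 — exactly as logged.
Step 4: 1 - 8 = -7 — in agreement.
Step 5: -3 - -7 = 4 — verified.
Step 6: push 4: top = 4 — in agreement.
Step 7: 4 + 4 = 8 — no discrepancy.
Step 8: push 7: top = 7 — same as recorded.
Step 9: push -5: top = -5 — confirmed correct.
Step 10: 7 * -5 = -35 — agrees with the trace.
Step 11: 8 - -35 = 43 — the trace has a different value.
First deviation found at step 11; the corrected entry is top = 43.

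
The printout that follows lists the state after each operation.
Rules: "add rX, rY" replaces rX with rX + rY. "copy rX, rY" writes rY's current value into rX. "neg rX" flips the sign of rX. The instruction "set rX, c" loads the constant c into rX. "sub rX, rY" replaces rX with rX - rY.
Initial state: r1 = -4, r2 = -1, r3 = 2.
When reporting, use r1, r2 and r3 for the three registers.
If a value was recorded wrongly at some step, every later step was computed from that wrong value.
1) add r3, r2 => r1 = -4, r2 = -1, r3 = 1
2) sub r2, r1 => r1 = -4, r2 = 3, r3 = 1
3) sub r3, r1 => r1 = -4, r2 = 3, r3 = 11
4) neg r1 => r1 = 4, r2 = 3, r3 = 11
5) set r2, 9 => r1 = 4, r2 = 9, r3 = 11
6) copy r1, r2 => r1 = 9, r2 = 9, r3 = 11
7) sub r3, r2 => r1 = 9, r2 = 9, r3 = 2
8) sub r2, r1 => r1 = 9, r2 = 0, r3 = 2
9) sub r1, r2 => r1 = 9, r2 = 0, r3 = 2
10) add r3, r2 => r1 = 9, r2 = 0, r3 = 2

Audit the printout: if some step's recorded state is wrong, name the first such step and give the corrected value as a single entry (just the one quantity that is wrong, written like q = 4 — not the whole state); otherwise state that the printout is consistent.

Recomputing the run from the initial state:
step 1: r1 = -4, r2 = -1, r3 = 1
step 2: r1 = -4, r2 = 3, r3 = 1
step 3: r1 = -4, r2 = 3, r3 = 5
step 4: r1 = 4, r2 = 3, r3 = 5
step 5: r1 = 4, r2 = 9, r3 = 5
step 6: r1 = 9, r2 = 9, r3 = 5
step 7: r1 = 9, r2 = 9, r3 = -4
step 8: r1 = 9, r2 = 0, r3 = -4
step 9: r1 = 9, r2 = 0, r3 = -4
step 10: r1 = 9, r2 = 0, r3 = -4
The first disagreement with the printout is at step 3, where the value should be r3 = 5.

step 3, r3 = 5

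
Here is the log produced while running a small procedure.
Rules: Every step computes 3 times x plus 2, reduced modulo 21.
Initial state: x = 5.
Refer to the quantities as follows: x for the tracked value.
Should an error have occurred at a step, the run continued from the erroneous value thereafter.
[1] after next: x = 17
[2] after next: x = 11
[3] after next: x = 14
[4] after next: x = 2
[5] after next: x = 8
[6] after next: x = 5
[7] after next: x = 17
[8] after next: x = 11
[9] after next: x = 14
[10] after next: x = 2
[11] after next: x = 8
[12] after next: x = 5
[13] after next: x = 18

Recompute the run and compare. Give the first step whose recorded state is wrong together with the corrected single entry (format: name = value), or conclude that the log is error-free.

Recomputing the run from the initial state:
step 1: x = 17
step 2: x = 11
step 3: x = 14
step 4: x = 2
step 5: x = 8
step 6: x = 5
step 7: x = 17
step 8: x = 11
step 9: x = 14
step 10: x = 2
step 11: x = 8
step 12: x = 5
step 13: x = 17
The first disagreement with the log is at step 13, where the value should be x = 17.

step 13, x = 17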